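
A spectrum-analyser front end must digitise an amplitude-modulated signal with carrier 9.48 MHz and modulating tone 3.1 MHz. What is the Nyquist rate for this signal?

25.16 MHz

AM sidebands sit at fc ± fm = 6.38 MHz and 12.58 MHz.
Highest-frequency component: 12.58 MHz.
Nyquist rate = 2 × 12.58 MHz = 25.16 MHz.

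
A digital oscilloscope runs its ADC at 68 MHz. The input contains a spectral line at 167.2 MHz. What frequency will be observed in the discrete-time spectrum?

167.2 MHz mod fs = 31.2 MHz.
31.2 MHz ≤ fs/2 = 34 MHz, appears at 31.2 MHz.

31.2 MHz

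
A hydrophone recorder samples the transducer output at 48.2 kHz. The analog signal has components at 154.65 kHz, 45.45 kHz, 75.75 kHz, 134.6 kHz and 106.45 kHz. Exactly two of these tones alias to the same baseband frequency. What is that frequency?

10.05 kHz

fs/2 = 24.1 kHz.
154.65 kHz mod fs = 10.05 kHz.
10.05 kHz ≤ fs/2 = 24.1 kHz, appears at 10.05 kHz.
45.45 kHz > fs/2 = 24.1 kHz, folds to fs − 45.45 kHz = 2.75 kHz.
75.75 kHz mod fs = 27.55 kHz.
27.55 kHz > fs/2 = 24.1 kHz, folds to fs − 27.55 kHz = 20.65 kHz.
134.6 kHz mod fs = 38.2 kHz.
38.2 kHz > fs/2 = 24.1 kHz, folds to fs − 38.2 kHz = 10 kHz.
106.45 kHz mod fs = 10.05 kHz.
10.05 kHz ≤ fs/2 = 24.1 kHz, appears at 10.05 kHz.
106.45 kHz and 154.65 kHz both map to 10.05 kHz.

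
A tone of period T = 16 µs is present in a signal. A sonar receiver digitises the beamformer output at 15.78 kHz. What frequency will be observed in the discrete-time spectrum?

0.62 kHz

T = 16 µs → f = 1/T = 62.5 kHz.
62.5 kHz mod fs = 15.16 kHz.
15.16 kHz > fs/2 = 7.89 kHz, folds to fs − 15.16 kHz = 0.62 kHz.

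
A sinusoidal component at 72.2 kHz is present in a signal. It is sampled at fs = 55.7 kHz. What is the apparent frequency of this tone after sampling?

72.2 kHz mod fs = 16.5 kHz.
16.5 kHz ≤ fs/2 = 27.85 kHz, appears at 16.5 kHz.

16.5 kHz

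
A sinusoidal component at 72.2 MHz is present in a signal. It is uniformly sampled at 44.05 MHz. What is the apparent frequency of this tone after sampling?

72.2 MHz mod fs = 28.15 MHz.
28.15 MHz > fs/2 = 22.025 MHz, folds to fs − 28.15 MHz = 15.9 MHz.

15.9 MHz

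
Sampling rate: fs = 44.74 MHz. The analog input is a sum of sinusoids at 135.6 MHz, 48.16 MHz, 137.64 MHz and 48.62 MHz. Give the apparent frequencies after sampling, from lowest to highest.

fs/2 = 22.37 MHz.
135.6 MHz mod fs = 1.38 MHz.
1.38 MHz ≤ fs/2 = 22.37 MHz, appears at 1.38 MHz.
48.16 MHz mod fs = 3.42 MHz.
3.42 MHz ≤ fs/2 = 22.37 MHz, appears at 3.42 MHz.
137.64 MHz mod fs = 3.42 MHz.
3.42 MHz ≤ fs/2 = 22.37 MHz, appears at 3.42 MHz.
48.62 MHz mod fs = 3.88 MHz.
3.88 MHz ≤ fs/2 = 22.37 MHz, appears at 3.88 MHz.
Distinct values: {1.38 MHz, 3.42 MHz, 3.88 MHz}.

1.38 MHz, 3.42 MHz, 3.88 MHz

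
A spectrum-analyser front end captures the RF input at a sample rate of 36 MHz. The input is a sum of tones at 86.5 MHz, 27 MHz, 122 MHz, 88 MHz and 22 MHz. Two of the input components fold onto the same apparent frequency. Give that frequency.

14 MHz

fs/2 = 18 MHz.
86.5 MHz mod fs = 14.5 MHz.
14.5 MHz ≤ fs/2 = 18 MHz, appears at 14.5 MHz.
27 MHz > fs/2 = 18 MHz, folds to fs − 27 MHz = 9 MHz.
122 MHz mod fs = 14 MHz.
14 MHz ≤ fs/2 = 18 MHz, appears at 14 MHz.
88 MHz mod fs = 16 MHz.
16 MHz ≤ fs/2 = 18 MHz, appears at 16 MHz.
22 MHz > fs/2 = 18 MHz, folds to fs − 22 MHz = 14 MHz.
22 MHz and 122 MHz both map to 14 MHz.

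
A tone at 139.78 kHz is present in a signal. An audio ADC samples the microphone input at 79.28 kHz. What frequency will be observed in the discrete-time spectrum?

139.78 kHz mod fs = 60.5 kHz.
60.5 kHz > fs/2 = 39.64 kHz, folds to fs − 60.5 kHz = 18.78 kHz.

18.78 kHz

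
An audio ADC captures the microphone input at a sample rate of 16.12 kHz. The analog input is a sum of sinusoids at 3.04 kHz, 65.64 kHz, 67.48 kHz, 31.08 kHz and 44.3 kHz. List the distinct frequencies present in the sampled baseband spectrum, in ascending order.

fs/2 = 8.06 kHz.
3.04 kHz ≤ fs/2 = 8.06 kHz, passes unchanged.
65.64 kHz mod fs = 1.16 kHz.
1.16 kHz ≤ fs/2 = 8.06 kHz, appears at 1.16 kHz.
67.48 kHz mod fs = 3 kHz.
3 kHz ≤ fs/2 = 8.06 kHz, appears at 3 kHz.
31.08 kHz mod fs = 14.96 kHz.
14.96 kHz > fs/2 = 8.06 kHz, folds to fs − 14.96 kHz = 1.16 kHz.
44.3 kHz mod fs = 12.06 kHz.
12.06 kHz > fs/2 = 8.06 kHz, folds to fs − 12.06 kHz = 4.06 kHz.
Distinct values: {1.16 kHz, 3 kHz, 3.04 kHz, 4.06 kHz}.

1.16 kHz, 3 kHz, 3.04 kHz, 4.06 kHz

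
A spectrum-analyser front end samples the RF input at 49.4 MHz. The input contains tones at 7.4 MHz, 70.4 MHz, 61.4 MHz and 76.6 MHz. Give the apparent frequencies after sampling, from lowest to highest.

7.4 MHz, 12 MHz, 21 MHz, 22.2 MHz

fs/2 = 24.7 MHz.
7.4 MHz ≤ fs/2 = 24.7 MHz, passes unchanged.
70.4 MHz mod fs = 21 MHz.
21 MHz ≤ fs/2 = 24.7 MHz, appears at 21 MHz.
61.4 MHz mod fs = 12 MHz.
12 MHz ≤ fs/2 = 24.7 MHz, appears at 12 MHz.
76.6 MHz mod fs = 27.2 MHz.
27.2 MHz > fs/2 = 24.7 MHz, folds to fs − 27.2 MHz = 22.2 MHz.
Distinct values: {7.4 MHz, 12 MHz, 21 MHz, 22.2 MHz}.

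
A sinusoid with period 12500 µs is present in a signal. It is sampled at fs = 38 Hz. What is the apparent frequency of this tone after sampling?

T = 12500 µs → f = 1/T = 80 Hz.
80 Hz mod fs = 4 Hz.
4 Hz ≤ fs/2 = 19 Hz, appears at 4 Hz.

4 Hz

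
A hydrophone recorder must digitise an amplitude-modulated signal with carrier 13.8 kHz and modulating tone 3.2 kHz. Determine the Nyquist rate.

AM sidebands sit at fc ± fm = 10.6 kHz and 17 kHz.
Highest-frequency component: 17 kHz.
Nyquist rate = 2 × 17 kHz = 34 kHz.

34 kHz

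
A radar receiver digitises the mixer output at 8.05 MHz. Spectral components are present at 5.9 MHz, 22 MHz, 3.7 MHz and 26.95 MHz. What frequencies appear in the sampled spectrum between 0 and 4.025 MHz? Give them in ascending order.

2.15 MHz, 2.8 MHz, 3.7 MHz

fs/2 = 4.025 MHz.
5.9 MHz > fs/2 = 4.025 MHz, folds to fs − 5.9 MHz = 2.15 MHz.
22 MHz mod fs = 5.9 MHz.
5.9 MHz > fs/2 = 4.025 MHz, folds to fs − 5.9 MHz = 2.15 MHz.
3.7 MHz ≤ fs/2 = 4.025 MHz, passes unchanged.
26.95 MHz mod fs = 2.8 MHz.
2.8 MHz ≤ fs/2 = 4.025 MHz, appears at 2.8 MHz.
Distinct values: {2.15 MHz, 2.8 MHz, 3.7 MHz}.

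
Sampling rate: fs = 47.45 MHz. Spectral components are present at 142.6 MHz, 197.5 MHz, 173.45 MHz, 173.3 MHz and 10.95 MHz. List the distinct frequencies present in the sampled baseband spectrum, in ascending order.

0.25 MHz, 7.7 MHz, 10.95 MHz, 16.35 MHz, 16.5 MHz

fs/2 = 23.725 MHz.
142.6 MHz mod fs = 0.25 MHz.
0.25 MHz ≤ fs/2 = 23.725 MHz, appears at 0.25 MHz.
197.5 MHz mod fs = 7.7 MHz.
7.7 MHz ≤ fs/2 = 23.725 MHz, appears at 7.7 MHz.
173.45 MHz mod fs = 31.1 MHz.
31.1 MHz > fs/2 = 23.725 MHz, folds to fs − 31.1 MHz = 16.35 MHz.
173.3 MHz mod fs = 30.95 MHz.
30.95 MHz > fs/2 = 23.725 MHz, folds to fs − 30.95 MHz = 16.5 MHz.
10.95 MHz ≤ fs/2 = 23.725 MHz, passes unchanged.
Distinct values: {0.25 MHz, 7.7 MHz, 10.95 MHz, 16.35 MHz, 16.5 MHz}.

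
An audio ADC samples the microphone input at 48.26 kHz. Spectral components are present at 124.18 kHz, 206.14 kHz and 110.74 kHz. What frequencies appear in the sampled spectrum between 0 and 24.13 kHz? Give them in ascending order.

13.1 kHz, 14.22 kHz, 20.6 kHz

fs/2 = 24.13 kHz.
124.18 kHz mod fs = 27.66 kHz.
27.66 kHz > fs/2 = 24.13 kHz, folds to fs − 27.66 kHz = 20.6 kHz.
206.14 kHz mod fs = 13.1 kHz.
13.1 kHz ≤ fs/2 = 24.13 kHz, appears at 13.1 kHz.
110.74 kHz mod fs = 14.22 kHz.
14.22 kHz ≤ fs/2 = 24.13 kHz, appears at 14.22 kHz.
Distinct values: {13.1 kHz, 14.22 kHz, 20.6 kHz}.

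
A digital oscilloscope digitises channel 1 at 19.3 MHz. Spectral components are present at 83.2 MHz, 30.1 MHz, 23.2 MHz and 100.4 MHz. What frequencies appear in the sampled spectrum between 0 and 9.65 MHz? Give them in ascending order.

fs/2 = 9.65 MHz.
83.2 MHz mod fs = 6 MHz.
6 MHz ≤ fs/2 = 9.65 MHz, appears at 6 MHz.
30.1 MHz mod fs = 10.8 MHz.
10.8 MHz > fs/2 = 9.65 MHz, folds to fs − 10.8 MHz = 8.5 MHz.
23.2 MHz mod fs = 3.9 MHz.
3.9 MHz ≤ fs/2 = 9.65 MHz, appears at 3.9 MHz.
100.4 MHz mod fs = 3.9 MHz.
3.9 MHz ≤ fs/2 = 9.65 MHz, appears at 3.9 MHz.
Distinct values: {3.9 MHz, 6 MHz, 8.5 MHz}.

3.9 MHz, 6 MHz, 8.5 MHz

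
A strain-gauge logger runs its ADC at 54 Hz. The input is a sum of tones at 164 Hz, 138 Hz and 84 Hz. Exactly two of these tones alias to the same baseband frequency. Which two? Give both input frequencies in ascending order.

84 Hz, 138 Hz

fs/2 = 27 Hz.
164 Hz mod fs = 2 Hz.
2 Hz ≤ fs/2 = 27 Hz, appears at 2 Hz.
138 Hz mod fs = 30 Hz.
30 Hz > fs/2 = 27 Hz, folds to fs − 30 Hz = 24 Hz.
84 Hz mod fs = 30 Hz.
30 Hz > fs/2 = 27 Hz, folds to fs − 30 Hz = 24 Hz.
84 Hz and 138 Hz both map to 24 Hz.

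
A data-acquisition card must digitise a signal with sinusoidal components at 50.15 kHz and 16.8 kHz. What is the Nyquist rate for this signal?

Highest-frequency component: 50.15 kHz.
Nyquist rate = 2 × 50.15 kHz = 100.3 kHz.

100.3 kHz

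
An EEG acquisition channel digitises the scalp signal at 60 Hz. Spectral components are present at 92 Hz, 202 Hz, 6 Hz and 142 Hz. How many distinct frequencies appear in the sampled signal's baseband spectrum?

fs/2 = 30 Hz.
92 Hz mod fs = 32 Hz.
32 Hz > fs/2 = 30 Hz, folds to fs − 32 Hz = 28 Hz.
202 Hz mod fs = 22 Hz.
22 Hz ≤ fs/2 = 30 Hz, appears at 22 Hz.
6 Hz ≤ fs/2 = 30 Hz, passes unchanged.
142 Hz mod fs = 22 Hz.
22 Hz ≤ fs/2 = 30 Hz, appears at 22 Hz.
Distinct values: {6 Hz, 22 Hz, 28 Hz} → 3.

3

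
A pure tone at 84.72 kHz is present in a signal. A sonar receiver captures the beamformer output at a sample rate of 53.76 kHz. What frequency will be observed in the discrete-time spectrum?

84.72 kHz mod fs = 30.96 kHz.
30.96 kHz > fs/2 = 26.88 kHz, folds to fs − 30.96 kHz = 22.8 kHz.

22.8 kHz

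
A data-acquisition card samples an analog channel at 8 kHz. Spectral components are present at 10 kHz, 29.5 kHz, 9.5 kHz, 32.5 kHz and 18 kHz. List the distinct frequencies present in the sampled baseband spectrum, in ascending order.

fs/2 = 4 kHz.
10 kHz mod fs = 2 kHz.
2 kHz ≤ fs/2 = 4 kHz, appears at 2 kHz.
29.5 kHz mod fs = 5.5 kHz.
5.5 kHz > fs/2 = 4 kHz, folds to fs − 5.5 kHz = 2.5 kHz.
9.5 kHz mod fs = 1.5 kHz.
1.5 kHz ≤ fs/2 = 4 kHz, appears at 1.5 kHz.
32.5 kHz mod fs = 0.5 kHz.
0.5 kHz ≤ fs/2 = 4 kHz, appears at 0.5 kHz.
18 kHz mod fs = 2 kHz.
2 kHz ≤ fs/2 = 4 kHz, appears at 2 kHz.
Distinct values: {0.5 kHz, 1.5 kHz, 2 kHz, 2.5 kHz}.

0.5 kHz, 1.5 kHz, 2 kHz, 2.5 kHz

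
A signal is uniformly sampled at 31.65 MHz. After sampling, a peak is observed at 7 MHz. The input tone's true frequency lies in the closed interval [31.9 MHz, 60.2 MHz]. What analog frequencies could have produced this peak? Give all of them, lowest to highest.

38.65 MHz, 56.3 MHz

Frequencies that alias to 7 MHz are k·fs ± 7 MHz for integer k ≥ 0.
k=0: 7 MHz.
k=1: 24.65 MHz, 38.65 MHz.
k=2: 56.3 MHz, 70.3 MHz.
k=3: 87.95 MHz, 101.95 MHz.
Within [31.9 MHz, 60.2 MHz]: 38.65 MHz, 56.3 MHz.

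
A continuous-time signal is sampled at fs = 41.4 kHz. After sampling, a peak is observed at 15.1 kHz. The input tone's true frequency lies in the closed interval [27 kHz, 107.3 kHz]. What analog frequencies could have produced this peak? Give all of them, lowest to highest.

Frequencies that alias to 15.1 kHz are k·fs ± 15.1 kHz for integer k ≥ 0.
k=0: 15.1 kHz.
k=1: 26.3 kHz, 56.5 kHz.
k=2: 67.7 kHz, 97.9 kHz.
k=3: 109.1 kHz, 139.3 kHz.
Within [27 kHz, 107.3 kHz]: 56.5 kHz, 67.7 kHz, 97.9 kHz.

56.5 kHz, 67.7 kHz, 97.9 kHz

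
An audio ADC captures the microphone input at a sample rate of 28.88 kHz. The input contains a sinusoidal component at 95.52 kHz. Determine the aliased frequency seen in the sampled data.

95.52 kHz mod fs = 8.88 kHz.
8.88 kHz ≤ fs/2 = 14.44 kHz, appears at 8.88 kHz.

8.88 kHz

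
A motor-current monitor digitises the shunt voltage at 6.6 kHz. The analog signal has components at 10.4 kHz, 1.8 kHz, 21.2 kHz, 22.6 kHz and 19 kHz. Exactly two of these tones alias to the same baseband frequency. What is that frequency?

2.8 kHz

fs/2 = 3.3 kHz.
10.4 kHz mod fs = 3.8 kHz.
3.8 kHz > fs/2 = 3.3 kHz, folds to fs − 3.8 kHz = 2.8 kHz.
1.8 kHz ≤ fs/2 = 3.3 kHz, passes unchanged.
21.2 kHz mod fs = 1.4 kHz.
1.4 kHz ≤ fs/2 = 3.3 kHz, appears at 1.4 kHz.
22.6 kHz mod fs = 2.8 kHz.
2.8 kHz ≤ fs/2 = 3.3 kHz, appears at 2.8 kHz.
19 kHz mod fs = 5.8 kHz.
5.8 kHz > fs/2 = 3.3 kHz, folds to fs − 5.8 kHz = 0.8 kHz.
10.4 kHz and 22.6 kHz both map to 2.8 kHz.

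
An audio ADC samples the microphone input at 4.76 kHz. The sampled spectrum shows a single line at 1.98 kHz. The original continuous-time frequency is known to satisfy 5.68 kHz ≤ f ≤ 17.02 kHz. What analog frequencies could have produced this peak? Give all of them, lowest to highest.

Frequencies that alias to 1.98 kHz are k·fs ± 1.98 kHz for integer k ≥ 0.
k=0: 1.98 kHz.
k=1: 2.78 kHz, 6.74 kHz.
k=2: 7.54 kHz, 11.5 kHz.
k=3: 12.3 kHz, 16.26 kHz.
k=4: 17.06 kHz, 21.02 kHz.
Within [5.68 kHz, 17.02 kHz]: 6.74 kHz, 7.54 kHz, 11.5 kHz, 12.3 kHz, 16.26 kHz.

6.74 kHz, 7.54 kHz, 11.5 kHz, 12.3 kHz, 16.26 kHz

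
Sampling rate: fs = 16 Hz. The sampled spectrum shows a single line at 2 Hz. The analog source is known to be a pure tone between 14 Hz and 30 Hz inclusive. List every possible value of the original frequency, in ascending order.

Frequencies that alias to 2 Hz are k·fs ± 2 Hz for integer k ≥ 0.
k=0: 2 Hz.
k=1: 14 Hz, 18 Hz.
k=2: 30 Hz, 34 Hz.
k=3: 46 Hz, 50 Hz.
Within [14 Hz, 30 Hz]: 14 Hz, 18 Hz, 30 Hz.

14 Hz, 18 Hz, 30 Hz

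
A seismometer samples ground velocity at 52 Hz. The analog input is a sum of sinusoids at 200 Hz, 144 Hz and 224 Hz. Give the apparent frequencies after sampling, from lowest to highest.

fs/2 = 26 Hz.
200 Hz mod fs = 44 Hz.
44 Hz > fs/2 = 26 Hz, folds to fs − 44 Hz = 8 Hz.
144 Hz mod fs = 40 Hz.
40 Hz > fs/2 = 26 Hz, folds to fs − 40 Hz = 12 Hz.
224 Hz mod fs = 16 Hz.
16 Hz ≤ fs/2 = 26 Hz, appears at 16 Hz.
Distinct values: {8 Hz, 12 Hz, 16 Hz}.

8 Hz, 12 Hz, 16 Hz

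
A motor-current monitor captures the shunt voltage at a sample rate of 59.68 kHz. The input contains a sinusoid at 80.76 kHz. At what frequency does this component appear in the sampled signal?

21.08 kHz

80.76 kHz mod fs = 21.08 kHz.
21.08 kHz ≤ fs/2 = 29.84 kHz, appears at 21.08 kHz.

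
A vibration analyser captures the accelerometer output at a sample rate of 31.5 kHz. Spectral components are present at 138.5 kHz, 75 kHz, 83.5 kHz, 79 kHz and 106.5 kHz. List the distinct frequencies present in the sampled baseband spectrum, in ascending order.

11 kHz, 12 kHz, 12.5 kHz, 15.5 kHz

fs/2 = 15.75 kHz.
138.5 kHz mod fs = 12.5 kHz.
12.5 kHz ≤ fs/2 = 15.75 kHz, appears at 12.5 kHz.
75 kHz mod fs = 12 kHz.
12 kHz ≤ fs/2 = 15.75 kHz, appears at 12 kHz.
83.5 kHz mod fs = 20.5 kHz.
20.5 kHz > fs/2 = 15.75 kHz, folds to fs − 20.5 kHz = 11 kHz.
79 kHz mod fs = 16 kHz.
16 kHz > fs/2 = 15.75 kHz, folds to fs − 16 kHz = 15.5 kHz.
106.5 kHz mod fs = 12 kHz.
12 kHz ≤ fs/2 = 15.75 kHz, appears at 12 kHz.
Distinct values: {11 kHz, 12 kHz, 12.5 kHz, 15.5 kHz}.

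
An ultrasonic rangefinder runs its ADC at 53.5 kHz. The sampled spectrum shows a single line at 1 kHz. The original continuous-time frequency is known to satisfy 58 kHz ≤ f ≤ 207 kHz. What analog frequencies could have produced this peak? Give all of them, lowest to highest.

106 kHz, 108 kHz, 159.5 kHz, 161.5 kHz

Frequencies that alias to 1 kHz are k·fs ± 1 kHz for integer k ≥ 0.
k=0: 1 kHz.
k=1: 52.5 kHz, 54.5 kHz.
k=2: 106 kHz, 108 kHz.
k=3: 159.5 kHz, 161.5 kHz.
k=4: 213 kHz, 215 kHz.
Within [58 kHz, 207 kHz]: 106 kHz, 108 kHz, 159.5 kHz, 161.5 kHz.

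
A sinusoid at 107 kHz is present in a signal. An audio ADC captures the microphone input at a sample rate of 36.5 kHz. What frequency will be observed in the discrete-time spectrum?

2.5 kHz

107 kHz mod fs = 34 kHz.
34 kHz > fs/2 = 18.25 kHz, folds to fs − 34 kHz = 2.5 kHz.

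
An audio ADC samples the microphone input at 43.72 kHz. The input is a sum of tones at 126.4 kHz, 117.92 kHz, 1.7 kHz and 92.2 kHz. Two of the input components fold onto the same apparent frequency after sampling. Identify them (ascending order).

fs/2 = 21.86 kHz.
126.4 kHz mod fs = 38.96 kHz.
38.96 kHz > fs/2 = 21.86 kHz, folds to fs − 38.96 kHz = 4.76 kHz.
117.92 kHz mod fs = 30.48 kHz.
30.48 kHz > fs/2 = 21.86 kHz, folds to fs − 30.48 kHz = 13.24 kHz.
1.7 kHz ≤ fs/2 = 21.86 kHz, passes unchanged.
92.2 kHz mod fs = 4.76 kHz.
4.76 kHz ≤ fs/2 = 21.86 kHz, appears at 4.76 kHz.
92.2 kHz and 126.4 kHz both map to 4.76 kHz.

92.2 kHz, 126.4 kHz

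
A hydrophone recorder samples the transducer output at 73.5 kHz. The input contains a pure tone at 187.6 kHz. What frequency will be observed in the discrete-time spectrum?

32.9 kHz

187.6 kHz mod fs = 40.6 kHz.
40.6 kHz > fs/2 = 36.75 kHz, folds to fs − 40.6 kHz = 32.9 kHz.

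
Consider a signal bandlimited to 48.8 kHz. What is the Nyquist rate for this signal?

97.6 kHz

Nyquist rate = 2 × 48.8 kHz = 97.6 kHz.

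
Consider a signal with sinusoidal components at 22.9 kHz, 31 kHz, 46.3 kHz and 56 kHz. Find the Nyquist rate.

112 kHz

Highest-frequency component: 56 kHz.
Nyquist rate = 2 × 56 kHz = 112 kHz.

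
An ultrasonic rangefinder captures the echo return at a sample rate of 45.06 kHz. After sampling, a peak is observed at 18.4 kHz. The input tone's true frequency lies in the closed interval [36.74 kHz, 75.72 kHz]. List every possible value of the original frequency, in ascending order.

Frequencies that alias to 18.4 kHz are k·fs ± 18.4 kHz for integer k ≥ 0.
k=0: 18.4 kHz.
k=1: 26.66 kHz, 63.46 kHz.
k=2: 71.72 kHz, 108.52 kHz.
k=3: 116.78 kHz, 153.58 kHz.
Within [36.74 kHz, 75.72 kHz]: 63.46 kHz, 71.72 kHz.

63.46 kHz, 71.72 kHz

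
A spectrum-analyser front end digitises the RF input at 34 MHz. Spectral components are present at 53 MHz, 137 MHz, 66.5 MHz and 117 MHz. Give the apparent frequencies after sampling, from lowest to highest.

fs/2 = 17 MHz.
53 MHz mod fs = 19 MHz.
19 MHz > fs/2 = 17 MHz, folds to fs − 19 MHz = 15 MHz.
137 MHz mod fs = 1 MHz.
1 MHz ≤ fs/2 = 17 MHz, appears at 1 MHz.
66.5 MHz mod fs = 32.5 MHz.
32.5 MHz > fs/2 = 17 MHz, folds to fs − 32.5 MHz = 1.5 MHz.
117 MHz mod fs = 15 MHz.
15 MHz ≤ fs/2 = 17 MHz, appears at 15 MHz.
Distinct values: {1 MHz, 1.5 MHz, 15 MHz}.

1 MHz, 1.5 MHz, 15 MHz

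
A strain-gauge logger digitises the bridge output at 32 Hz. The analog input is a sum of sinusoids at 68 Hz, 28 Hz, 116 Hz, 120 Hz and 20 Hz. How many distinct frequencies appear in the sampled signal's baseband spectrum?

fs/2 = 16 Hz.
68 Hz mod fs = 4 Hz.
4 Hz ≤ fs/2 = 16 Hz, appears at 4 Hz.
28 Hz > fs/2 = 16 Hz, folds to fs − 28 Hz = 4 Hz.
116 Hz mod fs = 20 Hz.
20 Hz > fs/2 = 16 Hz, folds to fs − 20 Hz = 12 Hz.
120 Hz mod fs = 24 Hz.
24 Hz > fs/2 = 16 Hz, folds to fs − 24 Hz = 8 Hz.
20 Hz > fs/2 = 16 Hz, folds to fs − 20 Hz = 12 Hz.
Distinct values: {4 Hz, 8 Hz, 12 Hz} → 3.

3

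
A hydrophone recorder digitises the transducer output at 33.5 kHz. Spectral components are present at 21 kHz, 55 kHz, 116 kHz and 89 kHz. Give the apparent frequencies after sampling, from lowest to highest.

fs/2 = 16.75 kHz.
21 kHz > fs/2 = 16.75 kHz, folds to fs − 21 kHz = 12.5 kHz.
55 kHz mod fs = 21.5 kHz.
21.5 kHz > fs/2 = 16.75 kHz, folds to fs − 21.5 kHz = 12 kHz.
116 kHz mod fs = 15.5 kHz.
15.5 kHz ≤ fs/2 = 16.75 kHz, appears at 15.5 kHz.
89 kHz mod fs = 22 kHz.
22 kHz > fs/2 = 16.75 kHz, folds to fs − 22 kHz = 11.5 kHz.
Distinct values: {11.5 kHz, 12 kHz, 12.5 kHz, 15.5 kHz}.

11.5 kHz, 12 kHz, 12.5 kHz, 15.5 kHz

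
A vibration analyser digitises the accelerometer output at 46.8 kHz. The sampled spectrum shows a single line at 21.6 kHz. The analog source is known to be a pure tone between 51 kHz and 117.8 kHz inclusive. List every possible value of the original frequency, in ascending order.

68.4 kHz, 72 kHz, 115.2 kHz

Frequencies that alias to 21.6 kHz are k·fs ± 21.6 kHz for integer k ≥ 0.
k=0: 21.6 kHz.
k=1: 25.2 kHz, 68.4 kHz.
k=2: 72 kHz, 115.2 kHz.
k=3: 118.8 kHz, 162 kHz.
Within [51 kHz, 117.8 kHz]: 68.4 kHz, 72 kHz, 115.2 kHz.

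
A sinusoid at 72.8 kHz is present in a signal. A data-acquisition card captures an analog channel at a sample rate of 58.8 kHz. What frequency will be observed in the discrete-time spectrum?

14 kHz

72.8 kHz mod fs = 14 kHz.
14 kHz ≤ fs/2 = 29.4 kHz, appears at 14 kHz.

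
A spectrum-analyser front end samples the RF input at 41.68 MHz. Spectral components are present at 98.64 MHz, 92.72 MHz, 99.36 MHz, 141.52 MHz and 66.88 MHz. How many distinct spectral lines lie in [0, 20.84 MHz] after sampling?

4

fs/2 = 20.84 MHz.
98.64 MHz mod fs = 15.28 MHz.
15.28 MHz ≤ fs/2 = 20.84 MHz, appears at 15.28 MHz.
92.72 MHz mod fs = 9.36 MHz.
9.36 MHz ≤ fs/2 = 20.84 MHz, appears at 9.36 MHz.
99.36 MHz mod fs = 16 MHz.
16 MHz ≤ fs/2 = 20.84 MHz, appears at 16 MHz.
141.52 MHz mod fs = 16.48 MHz.
16.48 MHz ≤ fs/2 = 20.84 MHz, appears at 16.48 MHz.
66.88 MHz mod fs = 25.2 MHz.
25.2 MHz > fs/2 = 20.84 MHz, folds to fs − 25.2 MHz = 16.48 MHz.
Distinct values: {9.36 MHz, 15.28 MHz, 16 MHz, 16.48 MHz} → 4.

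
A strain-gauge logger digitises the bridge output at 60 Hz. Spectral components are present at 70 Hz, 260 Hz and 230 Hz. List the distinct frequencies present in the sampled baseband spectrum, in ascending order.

10 Hz, 20 Hz

fs/2 = 30 Hz.
70 Hz mod fs = 10 Hz.
10 Hz ≤ fs/2 = 30 Hz, appears at 10 Hz.
260 Hz mod fs = 20 Hz.
20 Hz ≤ fs/2 = 30 Hz, appears at 20 Hz.
230 Hz mod fs = 50 Hz.
50 Hz > fs/2 = 30 Hz, folds to fs − 50 Hz = 10 Hz.
Distinct values: {10 Hz, 20 Hz}.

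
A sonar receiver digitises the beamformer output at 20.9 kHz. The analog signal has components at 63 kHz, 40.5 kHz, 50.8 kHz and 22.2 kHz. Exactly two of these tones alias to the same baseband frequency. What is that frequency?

fs/2 = 10.45 kHz.
63 kHz mod fs = 0.3 kHz.
0.3 kHz ≤ fs/2 = 10.45 kHz, appears at 0.3 kHz.
40.5 kHz mod fs = 19.6 kHz.
19.6 kHz > fs/2 = 10.45 kHz, folds to fs − 19.6 kHz = 1.3 kHz.
50.8 kHz mod fs = 9 kHz.
9 kHz ≤ fs/2 = 10.45 kHz, appears at 9 kHz.
22.2 kHz mod fs = 1.3 kHz.
1.3 kHz ≤ fs/2 = 10.45 kHz, appears at 1.3 kHz.
22.2 kHz and 40.5 kHz both map to 1.3 kHz.

1.3 kHz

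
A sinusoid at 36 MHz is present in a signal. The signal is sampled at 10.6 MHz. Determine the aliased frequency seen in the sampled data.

36 MHz mod fs = 4.2 MHz.
4.2 MHz ≤ fs/2 = 5.3 MHz, appears at 4.2 MHz.

4.2 MHz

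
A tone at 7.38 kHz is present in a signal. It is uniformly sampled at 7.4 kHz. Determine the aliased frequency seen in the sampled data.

0.02 kHz

7.38 kHz > fs/2 = 3.7 kHz, folds to fs − 7.38 kHz = 0.02 kHz.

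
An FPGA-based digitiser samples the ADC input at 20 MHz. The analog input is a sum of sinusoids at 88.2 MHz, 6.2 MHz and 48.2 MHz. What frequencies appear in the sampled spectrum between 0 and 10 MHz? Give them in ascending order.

6.2 MHz, 8.2 MHz

fs/2 = 10 MHz.
88.2 MHz mod fs = 8.2 MHz.
8.2 MHz ≤ fs/2 = 10 MHz, appears at 8.2 MHz.
6.2 MHz ≤ fs/2 = 10 MHz, passes unchanged.
48.2 MHz mod fs = 8.2 MHz.
8.2 MHz ≤ fs/2 = 10 MHz, appears at 8.2 MHz.
Distinct values: {6.2 MHz, 8.2 MHz}.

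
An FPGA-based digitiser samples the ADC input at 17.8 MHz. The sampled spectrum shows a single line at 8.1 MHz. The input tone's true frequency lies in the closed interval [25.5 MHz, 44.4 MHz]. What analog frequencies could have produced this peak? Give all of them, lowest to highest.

25.9 MHz, 27.5 MHz, 43.7 MHz

Frequencies that alias to 8.1 MHz are k·fs ± 8.1 MHz for integer k ≥ 0.
k=0: 8.1 MHz.
k=1: 9.7 MHz, 25.9 MHz.
k=2: 27.5 MHz, 43.7 MHz.
k=3: 45.3 MHz, 61.5 MHz.
Within [25.5 MHz, 44.4 MHz]: 25.9 MHz, 27.5 MHz, 43.7 MHz.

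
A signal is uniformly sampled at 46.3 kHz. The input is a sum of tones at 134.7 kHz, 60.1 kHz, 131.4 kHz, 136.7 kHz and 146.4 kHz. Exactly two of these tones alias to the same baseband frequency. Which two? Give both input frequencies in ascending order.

131.4 kHz, 146.4 kHz

fs/2 = 23.15 kHz.
134.7 kHz mod fs = 42.1 kHz.
42.1 kHz > fs/2 = 23.15 kHz, folds to fs − 42.1 kHz = 4.2 kHz.
60.1 kHz mod fs = 13.8 kHz.
13.8 kHz ≤ fs/2 = 23.15 kHz, appears at 13.8 kHz.
131.4 kHz mod fs = 38.8 kHz.
38.8 kHz > fs/2 = 23.15 kHz, folds to fs − 38.8 kHz = 7.5 kHz.
136.7 kHz mod fs = 44.1 kHz.
44.1 kHz > fs/2 = 23.15 kHz, folds to fs − 44.1 kHz = 2.2 kHz.
146.4 kHz mod fs = 7.5 kHz.
7.5 kHz ≤ fs/2 = 23.15 kHz, appears at 7.5 kHz.
131.4 kHz and 146.4 kHz both map to 7.5 kHz.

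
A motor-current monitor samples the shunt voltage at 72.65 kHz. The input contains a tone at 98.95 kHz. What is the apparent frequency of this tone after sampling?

26.3 kHz

98.95 kHz mod fs = 26.3 kHz.
26.3 kHz ≤ fs/2 = 36.325 kHz, appears at 26.3 kHz.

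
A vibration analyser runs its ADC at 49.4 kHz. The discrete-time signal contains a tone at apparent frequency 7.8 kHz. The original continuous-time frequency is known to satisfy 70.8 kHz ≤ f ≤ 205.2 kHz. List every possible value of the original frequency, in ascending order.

Frequencies that alias to 7.8 kHz are k·fs ± 7.8 kHz for integer k ≥ 0.
k=0: 7.8 kHz.
k=1: 41.6 kHz, 57.2 kHz.
k=2: 91 kHz, 106.6 kHz.
k=3: 140.4 kHz, 156 kHz.
k=4: 189.8 kHz, 205.4 kHz.
k=5: 239.2 kHz, 254.8 kHz.
Within [70.8 kHz, 205.2 kHz]: 91 kHz, 106.6 kHz, 140.4 kHz, 156 kHz, 189.8 kHz.

91 kHz, 106.6 kHz, 140.4 kHz, 156 kHz, 189.8 kHz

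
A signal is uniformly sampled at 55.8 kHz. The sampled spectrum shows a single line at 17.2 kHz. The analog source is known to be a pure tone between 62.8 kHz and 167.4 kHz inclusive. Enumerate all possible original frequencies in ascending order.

Frequencies that alias to 17.2 kHz are k·fs ± 17.2 kHz for integer k ≥ 0.
k=0: 17.2 kHz.
k=1: 38.6 kHz, 73 kHz.
k=2: 94.4 kHz, 128.8 kHz.
k=3: 150.2 kHz, 184.6 kHz.
k=4: 206 kHz, 240.4 kHz.
Within [62.8 kHz, 167.4 kHz]: 73 kHz, 94.4 kHz, 128.8 kHz, 150.2 kHz.

73 kHz, 94.4 kHz, 128.8 kHz, 150.2 kHz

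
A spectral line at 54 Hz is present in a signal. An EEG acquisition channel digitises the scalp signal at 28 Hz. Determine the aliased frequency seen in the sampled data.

54 Hz mod fs = 26 Hz.
26 Hz > fs/2 = 14 Hz, folds to fs − 26 Hz = 2 Hz.

2 Hz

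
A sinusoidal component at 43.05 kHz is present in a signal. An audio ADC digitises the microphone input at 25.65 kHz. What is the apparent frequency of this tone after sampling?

43.05 kHz mod fs = 17.4 kHz.
17.4 kHz > fs/2 = 12.825 kHz, folds to fs − 17.4 kHz = 8.25 kHz.

8.25 kHz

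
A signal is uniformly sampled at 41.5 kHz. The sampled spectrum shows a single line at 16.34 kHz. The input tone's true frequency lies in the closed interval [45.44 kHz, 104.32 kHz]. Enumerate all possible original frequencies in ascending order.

Frequencies that alias to 16.34 kHz are k·fs ± 16.34 kHz for integer k ≥ 0.
k=0: 16.34 kHz.
k=1: 25.16 kHz, 57.84 kHz.
k=2: 66.66 kHz, 99.34 kHz.
k=3: 108.16 kHz, 140.84 kHz.
Within [45.44 kHz, 104.32 kHz]: 57.84 kHz, 66.66 kHz, 99.34 kHz.

57.84 kHz, 66.66 kHz, 99.34 kHz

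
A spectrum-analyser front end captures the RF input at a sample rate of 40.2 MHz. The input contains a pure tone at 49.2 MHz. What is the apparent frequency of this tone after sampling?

49.2 MHz mod fs = 9 MHz.
9 MHz ≤ fs/2 = 20.1 MHz, appears at 9 MHz.

9 MHz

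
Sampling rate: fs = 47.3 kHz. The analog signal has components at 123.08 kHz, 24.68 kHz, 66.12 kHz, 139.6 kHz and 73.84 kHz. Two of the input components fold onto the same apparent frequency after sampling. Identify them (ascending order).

fs/2 = 23.65 kHz.
123.08 kHz mod fs = 28.48 kHz.
28.48 kHz > fs/2 = 23.65 kHz, folds to fs − 28.48 kHz = 18.82 kHz.
24.68 kHz > fs/2 = 23.65 kHz, folds to fs − 24.68 kHz = 22.62 kHz.
66.12 kHz mod fs = 18.82 kHz.
18.82 kHz ≤ fs/2 = 23.65 kHz, appears at 18.82 kHz.
139.6 kHz mod fs = 45 kHz.
45 kHz > fs/2 = 23.65 kHz, folds to fs − 45 kHz = 2.3 kHz.
73.84 kHz mod fs = 26.54 kHz.
26.54 kHz > fs/2 = 23.65 kHz, folds to fs − 26.54 kHz = 20.76 kHz.
66.12 kHz and 123.08 kHz both map to 18.82 kHz.

66.12 kHz, 123.08 kHz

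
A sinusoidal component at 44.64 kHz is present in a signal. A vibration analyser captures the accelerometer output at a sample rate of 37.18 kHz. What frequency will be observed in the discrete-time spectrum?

44.64 kHz mod fs = 7.46 kHz.
7.46 kHz ≤ fs/2 = 18.59 kHz, appears at 7.46 kHz.

7.46 kHz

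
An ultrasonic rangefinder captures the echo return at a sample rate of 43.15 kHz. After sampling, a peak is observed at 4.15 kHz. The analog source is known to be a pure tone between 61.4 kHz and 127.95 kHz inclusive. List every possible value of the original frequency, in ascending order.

Frequencies that alias to 4.15 kHz are k·fs ± 4.15 kHz for integer k ≥ 0.
k=0: 4.15 kHz.
k=1: 39 kHz, 47.3 kHz.
k=2: 82.15 kHz, 90.45 kHz.
k=3: 125.3 kHz, 133.6 kHz.
k=4: 168.45 kHz, 176.75 kHz.
Within [61.4 kHz, 127.95 kHz]: 82.15 kHz, 90.45 kHz, 125.3 kHz.

82.15 kHz, 90.45 kHz, 125.3 kHz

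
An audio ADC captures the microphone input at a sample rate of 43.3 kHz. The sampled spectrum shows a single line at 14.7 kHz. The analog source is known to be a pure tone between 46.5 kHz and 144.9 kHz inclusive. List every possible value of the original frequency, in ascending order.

Frequencies that alias to 14.7 kHz are k·fs ± 14.7 kHz for integer k ≥ 0.
k=0: 14.7 kHz.
k=1: 28.6 kHz, 58 kHz.
k=2: 71.9 kHz, 101.3 kHz.
k=3: 115.2 kHz, 144.6 kHz.
k=4: 158.5 kHz, 187.9 kHz.
Within [46.5 kHz, 144.9 kHz]: 58 kHz, 71.9 kHz, 101.3 kHz, 115.2 kHz, 144.6 kHz.

58 kHz, 71.9 kHz, 101.3 kHz, 115.2 kHz, 144.6 kHz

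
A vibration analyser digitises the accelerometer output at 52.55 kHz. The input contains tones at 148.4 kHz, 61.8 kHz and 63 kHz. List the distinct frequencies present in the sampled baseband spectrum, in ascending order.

9.25 kHz, 10.45 kHz

fs/2 = 26.275 kHz.
148.4 kHz mod fs = 43.3 kHz.
43.3 kHz > fs/2 = 26.275 kHz, folds to fs − 43.3 kHz = 9.25 kHz.
61.8 kHz mod fs = 9.25 kHz.
9.25 kHz ≤ fs/2 = 26.275 kHz, appears at 9.25 kHz.
63 kHz mod fs = 10.45 kHz.
10.45 kHz ≤ fs/2 = 26.275 kHz, appears at 10.45 kHz.
Distinct values: {9.25 kHz, 10.45 kHz}.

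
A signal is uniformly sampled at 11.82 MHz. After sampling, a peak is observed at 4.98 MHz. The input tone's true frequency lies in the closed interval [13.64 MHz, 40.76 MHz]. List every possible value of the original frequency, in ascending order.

Frequencies that alias to 4.98 MHz are k·fs ± 4.98 MHz for integer k ≥ 0.
k=0: 4.98 MHz.
k=1: 6.84 MHz, 16.8 MHz.
k=2: 18.66 MHz, 28.62 MHz.
k=3: 30.48 MHz, 40.44 MHz.
k=4: 42.3 MHz, 52.26 MHz.
Within [13.64 MHz, 40.76 MHz]: 16.8 MHz, 18.66 MHz, 28.62 MHz, 30.48 MHz, 40.44 MHz.

16.8 MHz, 18.66 MHz, 28.62 MHz, 30.48 MHz, 40.44 MHz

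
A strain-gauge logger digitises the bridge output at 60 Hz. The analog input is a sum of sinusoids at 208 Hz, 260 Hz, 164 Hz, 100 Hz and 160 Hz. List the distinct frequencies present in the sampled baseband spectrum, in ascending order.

16 Hz, 20 Hz, 28 Hz

fs/2 = 30 Hz.
208 Hz mod fs = 28 Hz.
28 Hz ≤ fs/2 = 30 Hz, appears at 28 Hz.
260 Hz mod fs = 20 Hz.
20 Hz ≤ fs/2 = 30 Hz, appears at 20 Hz.
164 Hz mod fs = 44 Hz.
44 Hz > fs/2 = 30 Hz, folds to fs − 44 Hz = 16 Hz.
100 Hz mod fs = 40 Hz.
40 Hz > fs/2 = 30 Hz, folds to fs − 40 Hz = 20 Hz.
160 Hz mod fs = 40 Hz.
40 Hz > fs/2 = 30 Hz, folds to fs − 40 Hz = 20 Hz.
Distinct values: {16 Hz, 20 Hz, 28 Hz}.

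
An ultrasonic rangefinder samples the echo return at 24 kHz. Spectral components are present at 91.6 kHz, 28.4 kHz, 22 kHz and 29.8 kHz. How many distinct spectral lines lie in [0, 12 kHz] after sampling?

3

fs/2 = 12 kHz.
91.6 kHz mod fs = 19.6 kHz.
19.6 kHz > fs/2 = 12 kHz, folds to fs − 19.6 kHz = 4.4 kHz.
28.4 kHz mod fs = 4.4 kHz.
4.4 kHz ≤ fs/2 = 12 kHz, appears at 4.4 kHz.
22 kHz > fs/2 = 12 kHz, folds to fs − 22 kHz = 2 kHz.
29.8 kHz mod fs = 5.8 kHz.
5.8 kHz ≤ fs/2 = 12 kHz, appears at 5.8 kHz.
Distinct values: {2 kHz, 4.4 kHz, 5.8 kHz} → 3.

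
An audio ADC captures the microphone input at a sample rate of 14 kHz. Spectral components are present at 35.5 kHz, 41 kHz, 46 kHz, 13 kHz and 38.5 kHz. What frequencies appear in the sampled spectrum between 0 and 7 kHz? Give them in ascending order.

fs/2 = 7 kHz.
35.5 kHz mod fs = 7.5 kHz.
7.5 kHz > fs/2 = 7 kHz, folds to fs − 7.5 kHz = 6.5 kHz.
41 kHz mod fs = 13 kHz.
13 kHz > fs/2 = 7 kHz, folds to fs − 13 kHz = 1 kHz.
46 kHz mod fs = 4 kHz.
4 kHz ≤ fs/2 = 7 kHz, appears at 4 kHz.
13 kHz > fs/2 = 7 kHz, folds to fs − 13 kHz = 1 kHz.
38.5 kHz mod fs = 10.5 kHz.
10.5 kHz > fs/2 = 7 kHz, folds to fs − 10.5 kHz = 3.5 kHz.
Distinct values: {1 kHz, 3.5 kHz, 4 kHz, 6.5 kHz}.

1 kHz, 3.5 kHz, 4 kHz, 6.5 kHz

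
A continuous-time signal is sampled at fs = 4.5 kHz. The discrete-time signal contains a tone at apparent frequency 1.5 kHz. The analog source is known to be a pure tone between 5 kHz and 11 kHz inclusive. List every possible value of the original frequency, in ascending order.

Frequencies that alias to 1.5 kHz are k·fs ± 1.5 kHz for integer k ≥ 0.
k=0: 1.5 kHz.
k=1: 3 kHz, 6 kHz.
k=2: 7.5 kHz, 10.5 kHz.
k=3: 12 kHz, 15 kHz.
Within [5 kHz, 11 kHz]: 6 kHz, 7.5 kHz, 10.5 kHz.

6 kHz, 7.5 kHz, 10.5 kHz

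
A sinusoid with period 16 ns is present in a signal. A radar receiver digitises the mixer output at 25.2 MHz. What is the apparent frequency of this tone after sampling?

T = 16 ns → f = 1/T = 62.5 MHz.
62.5 MHz mod fs = 12.1 MHz.
12.1 MHz ≤ fs/2 = 12.6 MHz, appears at 12.1 MHz.

12.1 MHz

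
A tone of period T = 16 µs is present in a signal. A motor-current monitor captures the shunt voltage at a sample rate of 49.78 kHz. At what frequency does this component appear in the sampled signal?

T = 16 µs → f = 1/T = 62.5 kHz.
62.5 kHz mod fs = 12.72 kHz.
12.72 kHz ≤ fs/2 = 24.89 kHz, appears at 12.72 kHz.

12.72 kHz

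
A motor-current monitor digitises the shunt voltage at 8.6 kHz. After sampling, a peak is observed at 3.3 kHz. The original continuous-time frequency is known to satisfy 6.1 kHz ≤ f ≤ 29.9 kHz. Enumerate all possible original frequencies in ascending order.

11.9 kHz, 13.9 kHz, 20.5 kHz, 22.5 kHz, 29.1 kHz

Frequencies that alias to 3.3 kHz are k·fs ± 3.3 kHz for integer k ≥ 0.
k=0: 3.3 kHz.
k=1: 5.3 kHz, 11.9 kHz.
k=2: 13.9 kHz, 20.5 kHz.
k=3: 22.5 kHz, 29.1 kHz.
k=4: 31.1 kHz, 37.7 kHz.
Within [6.1 kHz, 29.9 kHz]: 11.9 kHz, 13.9 kHz, 20.5 kHz, 22.5 kHz, 29.1 kHz.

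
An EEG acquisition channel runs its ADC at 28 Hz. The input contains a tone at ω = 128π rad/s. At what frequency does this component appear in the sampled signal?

ω = 128π rad/s → f = ω/(2π) = 64 Hz.
64 Hz mod fs = 8 Hz.
8 Hz ≤ fs/2 = 14 Hz, appears at 8 Hz.

8 Hz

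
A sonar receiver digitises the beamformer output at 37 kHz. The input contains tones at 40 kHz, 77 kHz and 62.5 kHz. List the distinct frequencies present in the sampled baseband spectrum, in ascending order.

3 kHz, 11.5 kHz

fs/2 = 18.5 kHz.
40 kHz mod fs = 3 kHz.
3 kHz ≤ fs/2 = 18.5 kHz, appears at 3 kHz.
77 kHz mod fs = 3 kHz.
3 kHz ≤ fs/2 = 18.5 kHz, appears at 3 kHz.
62.5 kHz mod fs = 25.5 kHz.
25.5 kHz > fs/2 = 18.5 kHz, folds to fs − 25.5 kHz = 11.5 kHz.
Distinct values: {3 kHz, 11.5 kHz}.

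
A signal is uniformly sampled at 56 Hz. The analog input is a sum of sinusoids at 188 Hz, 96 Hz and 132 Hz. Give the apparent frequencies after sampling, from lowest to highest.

16 Hz, 20 Hz

fs/2 = 28 Hz.
188 Hz mod fs = 20 Hz.
20 Hz ≤ fs/2 = 28 Hz, appears at 20 Hz.
96 Hz mod fs = 40 Hz.
40 Hz > fs/2 = 28 Hz, folds to fs − 40 Hz = 16 Hz.
132 Hz mod fs = 20 Hz.
20 Hz ≤ fs/2 = 28 Hz, appears at 20 Hz.
Distinct values: {16 Hz, 20 Hz}.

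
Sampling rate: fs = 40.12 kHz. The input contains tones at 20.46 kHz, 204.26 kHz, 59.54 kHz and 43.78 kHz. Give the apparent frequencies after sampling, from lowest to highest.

fs/2 = 20.06 kHz.
20.46 kHz > fs/2 = 20.06 kHz, folds to fs − 20.46 kHz = 19.66 kHz.
204.26 kHz mod fs = 3.66 kHz.
3.66 kHz ≤ fs/2 = 20.06 kHz, appears at 3.66 kHz.
59.54 kHz mod fs = 19.42 kHz.
19.42 kHz ≤ fs/2 = 20.06 kHz, appears at 19.42 kHz.
43.78 kHz mod fs = 3.66 kHz.
3.66 kHz ≤ fs/2 = 20.06 kHz, appears at 3.66 kHz.
Distinct values: {3.66 kHz, 19.42 kHz, 19.66 kHz}.

3.66 kHz, 19.42 kHz, 19.66 kHz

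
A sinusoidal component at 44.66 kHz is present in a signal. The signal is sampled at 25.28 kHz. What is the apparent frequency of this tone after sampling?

44.66 kHz mod fs = 19.38 kHz.
19.38 kHz > fs/2 = 12.64 kHz, folds to fs − 19.38 kHz = 5.9 kHz.

5.9 kHz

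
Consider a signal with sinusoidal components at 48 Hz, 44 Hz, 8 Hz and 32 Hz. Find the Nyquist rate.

96 Hz

Highest-frequency component: 48 Hz.
Nyquist rate = 2 × 48 Hz = 96 Hz.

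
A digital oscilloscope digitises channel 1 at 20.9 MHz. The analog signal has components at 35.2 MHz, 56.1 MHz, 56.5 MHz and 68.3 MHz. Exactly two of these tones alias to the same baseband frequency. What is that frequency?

6.6 MHz

fs/2 = 10.45 MHz.
35.2 MHz mod fs = 14.3 MHz.
14.3 MHz > fs/2 = 10.45 MHz, folds to fs − 14.3 MHz = 6.6 MHz.
56.1 MHz mod fs = 14.3 MHz.
14.3 MHz > fs/2 = 10.45 MHz, folds to fs − 14.3 MHz = 6.6 MHz.
56.5 MHz mod fs = 14.7 MHz.
14.7 MHz > fs/2 = 10.45 MHz, folds to fs − 14.7 MHz = 6.2 MHz.
68.3 MHz mod fs = 5.6 MHz.
5.6 MHz ≤ fs/2 = 10.45 MHz, appears at 5.6 MHz.
35.2 MHz and 56.1 MHz both map to 6.6 MHz.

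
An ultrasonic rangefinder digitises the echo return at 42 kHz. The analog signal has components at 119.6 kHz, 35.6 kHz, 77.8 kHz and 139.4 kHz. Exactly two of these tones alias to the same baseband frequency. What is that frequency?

fs/2 = 21 kHz.
119.6 kHz mod fs = 35.6 kHz.
35.6 kHz > fs/2 = 21 kHz, folds to fs − 35.6 kHz = 6.4 kHz.
35.6 kHz > fs/2 = 21 kHz, folds to fs − 35.6 kHz = 6.4 kHz.
77.8 kHz mod fs = 35.8 kHz.
35.8 kHz > fs/2 = 21 kHz, folds to fs − 35.8 kHz = 6.2 kHz.
139.4 kHz mod fs = 13.4 kHz.
13.4 kHz ≤ fs/2 = 21 kHz, appears at 13.4 kHz.
35.6 kHz and 119.6 kHz both map to 6.4 kHz.

6.4 kHz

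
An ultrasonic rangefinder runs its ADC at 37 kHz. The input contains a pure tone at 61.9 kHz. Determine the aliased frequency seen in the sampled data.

12.1 kHz

61.9 kHz mod fs = 24.9 kHz.
24.9 kHz > fs/2 = 18.5 kHz, folds to fs − 24.9 kHz = 12.1 kHz.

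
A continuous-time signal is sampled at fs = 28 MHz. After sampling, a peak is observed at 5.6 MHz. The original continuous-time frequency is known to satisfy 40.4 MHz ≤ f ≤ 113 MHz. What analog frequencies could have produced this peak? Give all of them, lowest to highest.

Frequencies that alias to 5.6 MHz are k·fs ± 5.6 MHz for integer k ≥ 0.
k=0: 5.6 MHz.
k=1: 22.4 MHz, 33.6 MHz.
k=2: 50.4 MHz, 61.6 MHz.
k=3: 78.4 MHz, 89.6 MHz.
k=4: 106.4 MHz, 117.6 MHz.
k=5: 134.4 MHz, 145.6 MHz.
Within [40.4 MHz, 113 MHz]: 50.4 MHz, 61.6 MHz, 78.4 MHz, 89.6 MHz, 106.4 MHz.

50.4 MHz, 61.6 MHz, 78.4 MHz, 89.6 MHz, 106.4 MHz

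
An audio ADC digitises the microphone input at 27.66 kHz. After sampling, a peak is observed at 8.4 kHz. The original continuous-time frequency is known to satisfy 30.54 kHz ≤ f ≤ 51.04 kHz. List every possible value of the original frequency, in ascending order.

Frequencies that alias to 8.4 kHz are k·fs ± 8.4 kHz for integer k ≥ 0.
k=0: 8.4 kHz.
k=1: 19.26 kHz, 36.06 kHz.
k=2: 46.92 kHz, 63.72 kHz.
k=3: 74.58 kHz, 91.38 kHz.
Within [30.54 kHz, 51.04 kHz]: 36.06 kHz, 46.92 kHz.

36.06 kHz, 46.92 kHz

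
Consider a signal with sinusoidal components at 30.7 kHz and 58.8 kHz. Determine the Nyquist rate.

117.6 kHz

Highest-frequency component: 58.8 kHz.
Nyquist rate = 2 × 58.8 kHz = 117.6 kHz.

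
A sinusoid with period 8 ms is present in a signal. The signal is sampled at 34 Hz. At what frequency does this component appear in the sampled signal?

11 Hz

T = 8 ms → f = 1/T = 125 Hz.
125 Hz mod fs = 23 Hz.
23 Hz > fs/2 = 17 Hz, folds to fs − 23 Hz = 11 Hz.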